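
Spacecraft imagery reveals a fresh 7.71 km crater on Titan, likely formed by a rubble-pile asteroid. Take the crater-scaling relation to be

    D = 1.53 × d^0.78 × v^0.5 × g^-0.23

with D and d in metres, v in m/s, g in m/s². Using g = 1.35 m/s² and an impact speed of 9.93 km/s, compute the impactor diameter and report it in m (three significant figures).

Rearranging for d: d = [D / (1.53 · 9930^0.5 · 1.35^-0.23)]^(1/0.78).
D = 7710 m.
9930^0.5 = 99.65
1.35^-0.23 = 0.9333
Denominator = 1.53 × 99.65 × 0.9333 = 142.3
D / 142.3 = 7710 / 142.3 = 54.18
d = 54.18^(1/0.78) = 54.18^1.2821 = 167.1 m

d ≈ 167 m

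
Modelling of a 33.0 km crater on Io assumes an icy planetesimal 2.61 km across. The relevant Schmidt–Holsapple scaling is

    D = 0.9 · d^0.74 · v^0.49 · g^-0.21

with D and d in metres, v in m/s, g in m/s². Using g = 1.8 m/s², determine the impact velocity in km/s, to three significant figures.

v ≈ 18.4 km/s

Rearranging for v: v = [D / (0.9 · 2610^0.74 · 1.8^-0.21)]^(1/0.49).
D = 33000 m.
2610^0.74 = 337.5
1.8^-0.21 = 0.8839
Denominator = 0.9 × 337.5 × 0.8839 = 268.5
D / 268.5 = 33000 / 268.5 = 122.9
v = 122.9^(1/0.49) = 122.9^2.0408 = 18381 m/s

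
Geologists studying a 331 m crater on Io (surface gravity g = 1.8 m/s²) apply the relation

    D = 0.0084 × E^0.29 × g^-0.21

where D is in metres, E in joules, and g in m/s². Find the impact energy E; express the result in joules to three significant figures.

E ≈ 1.08 × 10^16 J

Rearranging: E = [D / (0.0084 · g^-0.21)]^(1/0.29).
g^-0.21 = 1.8^-0.21 = 0.8839
D / (0.0084 × 0.8839) = 331 / (7.425 × 10^-3) = 4.458 × 10^4
E = (4.458 × 10^4)^3.4483 = 1.076 × 10^16 J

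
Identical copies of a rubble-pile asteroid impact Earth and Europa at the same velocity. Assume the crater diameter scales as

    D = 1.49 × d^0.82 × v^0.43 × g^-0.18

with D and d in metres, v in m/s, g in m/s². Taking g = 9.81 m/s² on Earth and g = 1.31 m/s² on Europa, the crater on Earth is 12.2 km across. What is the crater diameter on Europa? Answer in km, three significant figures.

D ≈ 17.5 km

All impactor-dependent factors cancel in the ratio, leaving D_Europa/D_Earth = (g_Europa/g_Earth)^-0.18.
(1.31/9.81)^-0.18 = 0.1335^-0.18 = 1.437
D_Europa = 1.437 × 12.2 km = 17.5 km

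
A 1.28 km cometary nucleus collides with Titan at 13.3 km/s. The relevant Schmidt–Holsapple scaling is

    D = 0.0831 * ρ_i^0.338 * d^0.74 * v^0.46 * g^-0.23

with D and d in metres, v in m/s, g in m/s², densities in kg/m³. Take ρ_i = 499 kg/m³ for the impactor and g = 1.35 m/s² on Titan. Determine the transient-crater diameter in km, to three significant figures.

D ≈ 9.95 km

In SI units: d = 1280 m, v = 13300 m/s.
ρ_i^0.338 = 499^0.338 = 8.165
d^0.74 = 1280^0.74 = 199.2
v^0.46 = 13300^0.46 = 78.88
g^-0.23 = 1.35^-0.23 = 0.9333
D = 0.0831 × 8.165 × 199.2 × 78.88 × 0.9333 = 9950 m
   = 9.950 km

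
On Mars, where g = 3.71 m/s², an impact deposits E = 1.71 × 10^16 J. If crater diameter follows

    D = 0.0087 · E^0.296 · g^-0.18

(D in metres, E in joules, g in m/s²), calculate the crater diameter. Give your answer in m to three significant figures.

E^0.296 = (1.71 × 10^16)^0.296 = 6.382 × 10^4
g^-0.18 = 3.71^-0.18 = 0.7898
D = 0.0087 × 6.382 × 10^4 × 0.7898 = 438.5 m

D ≈ 439 m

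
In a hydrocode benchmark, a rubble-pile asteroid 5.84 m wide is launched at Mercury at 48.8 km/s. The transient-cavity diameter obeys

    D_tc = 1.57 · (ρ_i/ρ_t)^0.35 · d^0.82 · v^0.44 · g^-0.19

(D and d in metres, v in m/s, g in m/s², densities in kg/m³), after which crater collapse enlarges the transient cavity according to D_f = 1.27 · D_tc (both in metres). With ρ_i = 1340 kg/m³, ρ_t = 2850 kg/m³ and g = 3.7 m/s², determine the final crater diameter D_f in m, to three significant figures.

D_f ≈ 587 m

v = 48800 m/s.
(ρ_i/ρ_t)^0.35 = (1340/2850)^0.35 = 0.7679
d^0.82 = 5.84^0.82 = 4.251
v^0.44 = 48800^0.44 = 115.6
g^-0.19 = 3.7^-0.19 = 0.7799
D_tc = 1.57 × 0.7679 × 4.251 × 115.6 × 0.7799 = 462.1 m
D_f = 1.27 × 462.1 = 586.9 m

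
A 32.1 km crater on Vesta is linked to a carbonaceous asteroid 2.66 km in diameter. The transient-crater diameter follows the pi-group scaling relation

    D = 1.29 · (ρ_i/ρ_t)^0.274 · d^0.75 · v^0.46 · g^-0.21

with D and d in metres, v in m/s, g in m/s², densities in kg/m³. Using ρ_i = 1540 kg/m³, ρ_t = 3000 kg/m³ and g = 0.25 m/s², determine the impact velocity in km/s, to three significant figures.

v ≈ 7.41 km/s

Rearranging for v: v = [D / (1.29 · (1540/3000)^0.274 · 2660^0.75 · 0.25^-0.21)]^(1/0.46).
D = 32100 m.
(1540/3000)^0.274 = 0.8330
2660^0.75 = 370.4
0.25^-0.21 = 1.338
Denominator = 1.29 × 0.8330 × 370.4 × 1.338 = 532.6
D / 532.6 = 32100 / 532.6 = 60.27
v = 60.27^(1/0.46) = 60.27^2.1739 = 7409 m/s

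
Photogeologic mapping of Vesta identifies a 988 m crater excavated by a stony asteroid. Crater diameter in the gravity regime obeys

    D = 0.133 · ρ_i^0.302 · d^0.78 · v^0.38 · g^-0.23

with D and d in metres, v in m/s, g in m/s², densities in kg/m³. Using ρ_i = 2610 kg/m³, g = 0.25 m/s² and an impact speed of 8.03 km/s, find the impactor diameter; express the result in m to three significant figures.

d ≈ 36.3 m

Rearranging for d: d = [D / (0.133 · 2610^0.302 · 8030^0.38 · 0.25^-0.23)]^(1/0.78).
2610^0.302 = 10.76
8030^0.38 = 30.46
0.25^-0.23 = 1.376
Denominator = 0.133 × 10.76 × 30.46 × 1.376 = 59.98
D / 59.98 = 988 / 59.98 = 16.47
d = 16.47^(1/0.78) = 16.47^1.2821 = 36.30 m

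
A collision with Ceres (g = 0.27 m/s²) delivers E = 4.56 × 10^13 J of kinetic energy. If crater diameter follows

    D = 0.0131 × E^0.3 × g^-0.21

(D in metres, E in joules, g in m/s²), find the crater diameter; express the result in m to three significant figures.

D ≈ 216 m

E^0.3 = (4.56 × 10^13)^0.3 = 1.252 × 10^4
g^-0.21 = 0.27^-0.21 = 1.316
D = 0.0131 × 1.252 × 10^4 × 1.316 = 215.8 m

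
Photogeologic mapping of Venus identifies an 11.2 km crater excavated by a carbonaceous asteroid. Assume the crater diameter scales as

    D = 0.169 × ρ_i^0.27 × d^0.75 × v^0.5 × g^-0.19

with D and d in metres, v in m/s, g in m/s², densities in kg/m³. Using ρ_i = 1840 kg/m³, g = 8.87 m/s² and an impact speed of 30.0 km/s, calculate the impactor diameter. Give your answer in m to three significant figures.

d ≈ 322 m

Rearranging for d: d = [D / (0.169 · 1840^0.27 · 30000^0.5 · 8.87^-0.19)]^(1/0.75).
D = 11200 m.
1840^0.27 = 7.612
30000^0.5 = 173.2
8.87^-0.19 = 0.6605
Denominator = 0.169 × 7.612 × 173.2 × 0.6605 = 147.2
D / 147.2 = 11200 / 147.2 = 76.09
d = 76.09^(1/0.75) = 76.09^1.3333 = 322.4 m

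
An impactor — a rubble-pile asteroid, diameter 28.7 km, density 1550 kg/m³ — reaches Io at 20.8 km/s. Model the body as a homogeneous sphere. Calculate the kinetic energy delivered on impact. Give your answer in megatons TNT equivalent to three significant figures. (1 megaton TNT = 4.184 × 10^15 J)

d = 28700 m; v = 20800 m/s.
Mass m = (π/6) ρ d³ = (π/6) × 1550 × (28700)³ = 1.919 × 10^16 kg
E = ½ m v² = 0.5 × 1.919 × 10^16 × (20800)² = 4.151 × 10^24 J
   = 4.151 × 10^24 / 4.184×10^15 = 9.921 × 10^8 Mt

E ≈ 9.92 × 10^8 Mt TNT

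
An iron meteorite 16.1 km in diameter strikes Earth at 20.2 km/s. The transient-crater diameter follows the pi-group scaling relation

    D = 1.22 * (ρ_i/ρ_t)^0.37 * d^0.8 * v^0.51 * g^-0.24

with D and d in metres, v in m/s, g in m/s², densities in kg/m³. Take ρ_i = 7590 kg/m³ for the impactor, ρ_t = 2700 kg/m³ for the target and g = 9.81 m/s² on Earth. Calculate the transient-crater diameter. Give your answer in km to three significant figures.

D ≈ 376 km

In SI units: d = 16100 m, v = 20200 m/s.
(ρ_i/ρ_t)^0.37 = (7590/2700)^0.37 = 1.466
d^0.8 = 16100^0.8 = 2320
v^0.51 = 20200^0.51 = 156.9
g^-0.24 = 9.81^-0.24 = 0.5781
D = 1.22 × 1.466 × 2320 × 156.9 × 0.5781 = 3.764 × 10^5 m
   = 376.4 km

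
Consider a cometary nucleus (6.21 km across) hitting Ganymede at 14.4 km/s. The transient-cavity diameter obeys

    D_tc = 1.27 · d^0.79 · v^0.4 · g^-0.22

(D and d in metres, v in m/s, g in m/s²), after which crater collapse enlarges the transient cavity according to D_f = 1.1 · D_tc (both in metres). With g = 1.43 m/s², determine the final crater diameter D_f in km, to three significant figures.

In SI: d = 6210 m, v = 14400 m/s.
d^0.79 = 6210^0.79 = 992.1
v^0.4 = 14400^0.4 = 46.06
g^-0.22 = 1.43^-0.22 = 0.9243
D_tc = 1.27 × 992.1 × 46.06 × 0.9243 = 53640 m
D_f = 1.1 × 53640 = 59004 m
     = 59.00 km

D_f ≈ 59.0 km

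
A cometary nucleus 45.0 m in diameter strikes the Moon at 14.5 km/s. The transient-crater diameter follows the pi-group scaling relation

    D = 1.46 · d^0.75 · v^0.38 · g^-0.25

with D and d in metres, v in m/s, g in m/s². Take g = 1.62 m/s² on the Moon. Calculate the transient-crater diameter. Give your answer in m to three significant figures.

D ≈ 857 m

In SI units: v = 14500 m/s.
d^0.75 = 45^0.75 = 17.37
v^0.38 = 14500^0.38 = 38.13
g^-0.25 = 1.62^-0.25 = 0.8864
D = 1.46 × 17.37 × 38.13 × 0.8864 = 857.1 m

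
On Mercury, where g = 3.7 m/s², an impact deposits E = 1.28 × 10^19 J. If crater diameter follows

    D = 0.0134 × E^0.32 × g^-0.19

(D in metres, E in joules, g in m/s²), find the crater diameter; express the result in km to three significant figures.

D ≈ 13.6 km

E^0.32 = (1.28 × 10^19)^0.32 = 1.301 × 10^6
g^-0.19 = 3.7^-0.19 = 0.7799
D = 0.0134 × 1.301 × 10^6 × 0.7799 = 13596 m
   = 13.60 km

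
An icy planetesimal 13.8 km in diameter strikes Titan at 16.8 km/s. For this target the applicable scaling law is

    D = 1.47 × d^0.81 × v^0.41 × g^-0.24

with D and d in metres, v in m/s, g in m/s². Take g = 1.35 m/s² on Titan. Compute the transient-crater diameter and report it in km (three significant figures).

In SI units: d = 13800 m, v = 16800 m/s.
d^0.81 = 13800^0.81 = 2256
v^0.41 = 16800^0.41 = 54.00
g^-0.24 = 1.35^-0.24 = 0.9305
D = 1.47 × 2256 × 54.00 × 0.9305 = 1.666 × 10^5 m
   = 166.6 km

D ≈ 167 km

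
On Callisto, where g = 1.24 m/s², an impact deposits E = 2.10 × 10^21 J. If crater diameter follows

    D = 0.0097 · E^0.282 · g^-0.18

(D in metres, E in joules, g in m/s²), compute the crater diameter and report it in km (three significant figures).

E^0.282 = (2.10 × 10^21)^0.282 = 1.030 × 10^6
g^-0.18 = 1.24^-0.18 = 0.9620
D = 0.0097 × 1.030 × 10^6 × 0.9620 = 9611 m
   = 9.611 km

D ≈ 9.61 km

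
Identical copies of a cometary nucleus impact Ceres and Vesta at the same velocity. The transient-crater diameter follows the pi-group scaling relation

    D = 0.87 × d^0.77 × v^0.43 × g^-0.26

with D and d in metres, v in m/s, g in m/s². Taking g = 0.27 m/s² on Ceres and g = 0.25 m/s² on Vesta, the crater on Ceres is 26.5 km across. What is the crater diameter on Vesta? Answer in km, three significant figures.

D ≈ 27.0 km

All impactor-dependent factors cancel in the ratio, leaving D_Vesta/D_Ceres = (g_Vesta/g_Ceres)^-0.26.
(0.25/0.27)^-0.26 = 0.9259^-0.26 = 1.020
D_Vesta = 1.020 × 26.5 km = 27.0 km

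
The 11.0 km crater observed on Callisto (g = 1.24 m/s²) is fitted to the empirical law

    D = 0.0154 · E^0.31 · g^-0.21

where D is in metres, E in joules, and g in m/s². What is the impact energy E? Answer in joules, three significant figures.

Rearranging: E = [D / (0.0154 · g^-0.21)]^(1/0.31).
D = 11000 m.
g^-0.21 = 1.24^-0.21 = 0.9558
D / (0.0154 × 0.9558) = 11000 / (0.01472) = 7.473 × 10^5
E = (7.473 × 10^5)^3.2258 = 8.845 × 10^18 J

E ≈ 8.85 × 10^18 J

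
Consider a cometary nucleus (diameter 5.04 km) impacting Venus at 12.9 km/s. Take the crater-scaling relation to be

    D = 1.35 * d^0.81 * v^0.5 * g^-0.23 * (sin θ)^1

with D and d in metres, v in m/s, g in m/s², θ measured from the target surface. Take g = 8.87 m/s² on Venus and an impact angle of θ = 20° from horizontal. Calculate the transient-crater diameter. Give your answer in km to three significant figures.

D ≈ 31.7 km

In SI units: d = 5040 m, v = 12900 m/s.
d^0.81 = 5040^0.81 = 997.6
v^0.5 = 12900^0.5 = 113.6
g^-0.23 = 8.87^-0.23 = 0.6053
(sin 20°)^1 = 0.3420^1 = 0.3420
D = 1.35 × 997.6 × 113.6 × 0.6053 × 0.3420 = 31671 m
   = 31.67 km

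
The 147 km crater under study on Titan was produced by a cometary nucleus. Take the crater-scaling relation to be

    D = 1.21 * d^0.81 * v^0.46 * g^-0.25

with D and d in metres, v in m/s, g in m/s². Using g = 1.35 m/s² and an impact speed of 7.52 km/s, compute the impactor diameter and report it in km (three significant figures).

Rearranging for d: d = [D / (1.21 · 7520^0.46 · 1.35^-0.25)]^(1/0.81).
D = 147000 m.
7520^0.46 = 60.68
1.35^-0.25 = 0.9277
Denominator = 1.21 × 60.68 × 0.9277 = 68.11
D / 68.11 = 147000 / 68.11 = 2158
d = 2158^(1/0.81) = 2158^1.2346 = 13068 m

d ≈ 13.1 km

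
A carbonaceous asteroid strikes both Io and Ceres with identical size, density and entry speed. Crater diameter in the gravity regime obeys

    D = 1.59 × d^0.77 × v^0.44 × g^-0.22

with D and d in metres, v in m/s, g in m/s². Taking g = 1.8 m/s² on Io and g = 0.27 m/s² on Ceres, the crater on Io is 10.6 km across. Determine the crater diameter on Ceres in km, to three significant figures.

All impactor-dependent factors cancel in the ratio, leaving D_Ceres/D_Io = (g_Ceres/g_Io)^-0.22.
(0.27/1.8)^-0.22 = 0.1500^-0.22 = 1.518
D_Ceres = 1.518 × 10.6 km = 16.1 km

D ≈ 16.1 km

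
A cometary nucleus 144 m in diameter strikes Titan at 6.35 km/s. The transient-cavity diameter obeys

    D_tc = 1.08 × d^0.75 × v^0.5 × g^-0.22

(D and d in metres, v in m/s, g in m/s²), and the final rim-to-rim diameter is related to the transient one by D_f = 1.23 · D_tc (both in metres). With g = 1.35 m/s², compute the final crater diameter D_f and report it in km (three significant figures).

v = 6350 m/s.
d^0.75 = 144^0.75 = 41.57
v^0.5 = 6350^0.5 = 79.69
g^-0.22 = 1.35^-0.22 = 0.9361
D_tc = 1.08 × 41.57 × 79.69 × 0.9361 = 3349 m
D_f = 1.23 × 3349 = 4119 m
     = 4.119 km

D_f ≈ 4.12 km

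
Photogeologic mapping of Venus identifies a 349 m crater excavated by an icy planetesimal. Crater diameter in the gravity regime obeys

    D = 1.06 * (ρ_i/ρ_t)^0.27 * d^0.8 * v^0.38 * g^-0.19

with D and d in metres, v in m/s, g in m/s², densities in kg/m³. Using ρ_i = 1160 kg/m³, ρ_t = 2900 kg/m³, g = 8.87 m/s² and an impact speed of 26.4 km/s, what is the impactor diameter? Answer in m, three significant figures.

Rearranging for d: d = [D / (1.06 · (1160/2900)^0.27 · 26400^0.38 · 8.87^-0.19)]^(1/0.8).
(1160/2900)^0.27 = 0.7808
26400^0.38 = 47.89
8.87^-0.19 = 0.6605
Denominator = 1.06 × 0.7808 × 47.89 × 0.6605 = 26.18
D / 26.18 = 349 / 26.18 = 13.33
d = 13.33^(1/0.8) = 13.33^1.25 = 25.47 m

d ≈ 25.5 m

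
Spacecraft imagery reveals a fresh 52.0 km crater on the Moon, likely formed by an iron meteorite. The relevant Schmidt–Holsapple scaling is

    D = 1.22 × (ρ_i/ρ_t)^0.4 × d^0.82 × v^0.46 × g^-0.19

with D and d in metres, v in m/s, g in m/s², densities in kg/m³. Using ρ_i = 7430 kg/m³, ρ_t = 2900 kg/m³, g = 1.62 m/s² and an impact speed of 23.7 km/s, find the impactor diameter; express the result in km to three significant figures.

d ≈ 1.10 km

Rearranging for d: d = [D / (1.22 · (7430/2900)^0.4 · 23700^0.46 · 1.62^-0.19)]^(1/0.82).
D = 52000 m.
(7430/2900)^0.4 = 1.457
23700^0.46 = 102.9
1.62^-0.19 = 0.9124
Denominator = 1.22 × 1.457 × 102.9 × 0.9124 = 166.9
D / 166.9 = 52000 / 166.9 = 311.6
d = 311.6^(1/0.82) = 311.6^1.2195 = 1099 m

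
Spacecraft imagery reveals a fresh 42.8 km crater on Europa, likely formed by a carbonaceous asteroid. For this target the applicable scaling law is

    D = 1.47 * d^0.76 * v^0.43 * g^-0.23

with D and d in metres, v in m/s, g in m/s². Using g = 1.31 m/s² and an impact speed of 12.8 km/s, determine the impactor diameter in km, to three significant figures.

d ≈ 3.85 km

Rearranging for d: d = [D / (1.47 · 12800^0.43 · 1.31^-0.23)]^(1/0.76).
D = 42800 m.
12800^0.43 = 58.36
1.31^-0.23 = 0.9398
Denominator = 1.47 × 58.36 × 0.9398 = 80.62
D / 80.62 = 42800 / 80.62 = 530.9
d = 530.9^(1/0.76) = 530.9^1.3158 = 3851 m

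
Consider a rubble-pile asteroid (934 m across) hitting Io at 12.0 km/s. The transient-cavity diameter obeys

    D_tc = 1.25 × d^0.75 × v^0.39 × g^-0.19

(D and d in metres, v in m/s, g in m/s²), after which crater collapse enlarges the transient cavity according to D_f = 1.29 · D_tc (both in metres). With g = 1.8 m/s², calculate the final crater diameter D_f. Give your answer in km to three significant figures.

D_f ≈ 9.50 km

v = 12000 m/s.
d^0.75 = 934^0.75 = 169.0
v^0.39 = 12000^0.39 = 38.98
g^-0.19 = 1.8^-0.19 = 0.8943
D_tc = 1.25 × 169.0 × 38.98 × 0.8943 = 7364 m
D_f = 1.29 × 7364 = 9500 m
     = 9.500 km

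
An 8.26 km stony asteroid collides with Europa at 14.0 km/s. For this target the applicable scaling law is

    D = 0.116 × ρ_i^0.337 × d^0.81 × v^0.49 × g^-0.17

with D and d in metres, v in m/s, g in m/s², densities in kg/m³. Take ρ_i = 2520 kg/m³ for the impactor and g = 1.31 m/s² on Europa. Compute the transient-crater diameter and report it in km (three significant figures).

D ≈ 248 km

In SI units: d = 8260 m, v = 14000 m/s.
ρ_i^0.337 = 2520^0.337 = 14.00
d^0.81 = 8260^0.81 = 1489
v^0.49 = 14000^0.49 = 107.5
g^-0.17 = 1.31^-0.17 = 0.9551
D = 0.116 × 14.00 × 1489 × 107.5 × 0.9551 = 2.483 × 10^5 m
   = 248.3 km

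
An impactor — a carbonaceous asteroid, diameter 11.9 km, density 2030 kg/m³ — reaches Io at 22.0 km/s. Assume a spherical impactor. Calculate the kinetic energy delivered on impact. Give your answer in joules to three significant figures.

E ≈ 4.33 × 10^23 J

d = 11900 m; v = 22000 m/s.
Mass m = (π/6) ρ d³ = (π/6) × 2030 × (11900)³ = 1.791 × 10^15 kg
E = ½ m v² = 0.5 × 1.791 × 10^15 × (22000)² = 4.334 × 10^23 J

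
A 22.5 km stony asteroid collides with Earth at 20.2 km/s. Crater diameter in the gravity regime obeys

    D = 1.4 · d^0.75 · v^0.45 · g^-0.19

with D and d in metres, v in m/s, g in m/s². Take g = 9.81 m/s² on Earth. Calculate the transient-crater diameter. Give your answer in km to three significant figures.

In SI units: d = 22500 m, v = 20200 m/s.
d^0.75 = 22500^0.75 = 1837
v^0.45 = 20200^0.45 = 86.58
g^-0.19 = 9.81^-0.19 = 0.6480
D = 1.4 × 1837 × 86.58 × 0.6480 = 1.443 × 10^5 m
   = 144.3 km

D ≈ 144 km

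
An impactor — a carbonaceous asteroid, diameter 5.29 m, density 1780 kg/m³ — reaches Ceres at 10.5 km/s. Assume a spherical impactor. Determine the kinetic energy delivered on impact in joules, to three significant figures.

E ≈ 7.61 × 10^12 J

v = 10500 m/s.
Mass m = (π/6) ρ d³ = (π/6) × 1780 × (5.29)³ = 1.380 × 10^5 kg
E = ½ m v² = 0.5 × 1.380 × 10^5 × (10500)² = 7.607 × 10^12 J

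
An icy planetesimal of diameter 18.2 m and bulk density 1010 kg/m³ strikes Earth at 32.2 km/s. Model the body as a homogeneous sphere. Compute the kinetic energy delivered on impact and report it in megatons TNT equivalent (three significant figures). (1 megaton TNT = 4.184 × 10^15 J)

v = 32200 m/s.
Mass m = (π/6) ρ d³ = (π/6) × 1010 × (18.2)³ = 3.188 × 10^6 kg
E = ½ m v² = 0.5 × 3.188 × 10^6 × (32200)² = 1.653 × 10^15 J
   = 1.653 × 10^15 / 4.184×10^15 = 0.3951 Mt

E ≈ 0.395 Mt TNT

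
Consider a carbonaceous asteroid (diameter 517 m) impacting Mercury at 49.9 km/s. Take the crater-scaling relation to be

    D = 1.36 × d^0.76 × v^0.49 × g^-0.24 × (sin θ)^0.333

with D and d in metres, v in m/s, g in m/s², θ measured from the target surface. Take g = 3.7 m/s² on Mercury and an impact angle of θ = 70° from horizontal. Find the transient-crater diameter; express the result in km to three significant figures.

D ≈ 22.5 km

In SI units: v = 49900 m/s.
d^0.76 = 517^0.76 = 115.4
v^0.49 = 49900^0.49 = 200.5
g^-0.24 = 3.7^-0.24 = 0.7305
(sin 70°)^0.333 = 0.9397^0.333 = 0.9795
D = 1.36 × 115.4 × 200.5 × 0.7305 × 0.9795 = 22516 m
   = 22.52 km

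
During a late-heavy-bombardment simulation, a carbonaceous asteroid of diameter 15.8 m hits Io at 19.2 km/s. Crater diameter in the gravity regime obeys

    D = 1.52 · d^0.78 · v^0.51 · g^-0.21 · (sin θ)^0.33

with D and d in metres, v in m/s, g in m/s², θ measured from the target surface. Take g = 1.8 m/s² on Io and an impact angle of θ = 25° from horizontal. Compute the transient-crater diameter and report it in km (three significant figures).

In SI units: v = 19200 m/s.
d^0.78 = 15.8^0.78 = 8.609
v^0.51 = 19200^0.51 = 152.9
g^-0.21 = 1.8^-0.21 = 0.8839
(sin 25°)^0.33 = 0.4226^0.33 = 0.7526
D = 1.52 × 8.609 × 152.9 × 0.8839 × 0.7526 = 1331 m
   = 1.331 km

D ≈ 1.33 km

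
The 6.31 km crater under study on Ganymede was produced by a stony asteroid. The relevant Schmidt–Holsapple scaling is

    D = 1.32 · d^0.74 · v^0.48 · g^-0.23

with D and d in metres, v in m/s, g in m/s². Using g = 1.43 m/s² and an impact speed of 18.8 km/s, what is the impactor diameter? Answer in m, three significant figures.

Rearranging for d: d = [D / (1.32 · 18800^0.48 · 1.43^-0.23)]^(1/0.74).
D = 6310 m.
18800^0.48 = 112.6
1.43^-0.23 = 0.9210
Denominator = 1.32 × 112.6 × 0.9210 = 136.9
D / 136.9 = 6310 / 136.9 = 46.09
d = 46.09^(1/0.74) = 46.09^1.3514 = 177.1 m

d ≈ 177 m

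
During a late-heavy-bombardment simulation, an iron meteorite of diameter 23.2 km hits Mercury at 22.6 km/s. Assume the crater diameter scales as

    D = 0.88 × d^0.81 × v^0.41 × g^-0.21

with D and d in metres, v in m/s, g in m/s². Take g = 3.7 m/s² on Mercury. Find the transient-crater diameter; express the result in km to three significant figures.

In SI units: d = 23200 m, v = 22600 m/s.
d^0.81 = 23200^0.81 = 3436
v^0.41 = 22600^0.41 = 60.98
g^-0.21 = 3.7^-0.21 = 0.7598
D = 0.88 × 3436 × 60.98 × 0.7598 = 1.401 × 10^5 m
   = 140.1 km

D ≈ 140 km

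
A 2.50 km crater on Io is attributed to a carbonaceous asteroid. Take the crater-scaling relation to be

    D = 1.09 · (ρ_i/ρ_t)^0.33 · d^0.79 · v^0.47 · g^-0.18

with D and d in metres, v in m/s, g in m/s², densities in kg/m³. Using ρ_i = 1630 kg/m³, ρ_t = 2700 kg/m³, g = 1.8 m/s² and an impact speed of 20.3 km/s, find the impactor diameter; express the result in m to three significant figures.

d ≈ 69.3 m

Rearranging for d: d = [D / (1.09 · (1630/2700)^0.33 · 20300^0.47 · 1.8^-0.18)]^(1/0.79).
D = 2500 m.
(1630/2700)^0.33 = 0.8466
20300^0.47 = 105.8
1.8^-0.18 = 0.8996
Denominator = 1.09 × 0.8466 × 105.8 × 0.8996 = 87.83
D / 87.83 = 2500 / 87.83 = 28.46
d = 28.46^(1/0.79) = 28.46^1.2658 = 69.31 m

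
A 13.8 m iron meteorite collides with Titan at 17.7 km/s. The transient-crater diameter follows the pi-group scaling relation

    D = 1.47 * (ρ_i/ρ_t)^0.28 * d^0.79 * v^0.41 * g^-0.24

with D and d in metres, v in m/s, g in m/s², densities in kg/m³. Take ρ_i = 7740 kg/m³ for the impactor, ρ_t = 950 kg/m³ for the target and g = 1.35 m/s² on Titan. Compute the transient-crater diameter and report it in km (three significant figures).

D ≈ 1.08 km

In SI units: v = 17700 m/s.
(ρ_i/ρ_t)^0.28 = (7740/950)^0.28 = 1.799
d^0.79 = 13.8^0.79 = 7.953
v^0.41 = 17700^0.41 = 55.17
g^-0.24 = 1.35^-0.24 = 0.9305
D = 1.47 × 1.799 × 7.953 × 55.17 × 0.9305 = 1080 m
   = 1.080 km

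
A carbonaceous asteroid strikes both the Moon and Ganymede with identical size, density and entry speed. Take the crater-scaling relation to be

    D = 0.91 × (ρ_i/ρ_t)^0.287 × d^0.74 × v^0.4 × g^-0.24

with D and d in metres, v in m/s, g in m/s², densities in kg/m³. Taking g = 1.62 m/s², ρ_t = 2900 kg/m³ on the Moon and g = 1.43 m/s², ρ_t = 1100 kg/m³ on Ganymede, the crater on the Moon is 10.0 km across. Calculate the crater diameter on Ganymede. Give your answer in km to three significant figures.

D ≈ 13.6 km

The impactor-only factors (d, v, ρ_i) cancel in the ratio, leaving D_Ganymede/D_Moon = (g_Ganymede/g_Moon)^-0.24 · (ρ_t,Moon/ρ_t,Ganymede)^0.287.
(1.43/1.62)^-0.24 = 0.8827^-0.24 = 1.030
(2900/1100)^0.287 = 2.636^0.287 = 1.321
Ratio = 1.030 × 1.321 = 1.361
D_Ganymede = 1.361 × 10.0 km = 13.6 km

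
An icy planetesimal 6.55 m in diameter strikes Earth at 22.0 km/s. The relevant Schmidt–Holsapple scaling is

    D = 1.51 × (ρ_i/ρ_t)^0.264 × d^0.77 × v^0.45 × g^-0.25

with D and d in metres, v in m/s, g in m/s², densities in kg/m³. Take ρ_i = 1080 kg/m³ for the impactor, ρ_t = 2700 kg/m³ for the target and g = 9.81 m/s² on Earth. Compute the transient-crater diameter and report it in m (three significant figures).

D ≈ 256 m

In SI units: v = 22000 m/s.
(ρ_i/ρ_t)^0.264 = (1080/2700)^0.264 = 0.7851
d^0.77 = 6.55^0.77 = 4.251
v^0.45 = 22000^0.45 = 89.97
g^-0.25 = 9.81^-0.25 = 0.5650
D = 1.51 × 0.7851 × 4.251 × 89.97 × 0.5650 = 256.2 m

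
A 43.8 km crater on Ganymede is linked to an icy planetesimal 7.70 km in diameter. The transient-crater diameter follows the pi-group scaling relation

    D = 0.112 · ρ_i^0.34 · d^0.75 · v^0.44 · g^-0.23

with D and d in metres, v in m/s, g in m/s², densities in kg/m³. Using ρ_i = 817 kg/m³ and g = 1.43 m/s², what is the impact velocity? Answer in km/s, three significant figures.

Rearranging for v: v = [D / (0.112 · 817^0.34 · 7700^0.75 · 1.43^-0.23)]^(1/0.44).
D = 43800 m.
817^0.34 = 9.776
7700^0.75 = 822.0
1.43^-0.23 = 0.9210
Denominator = 0.112 × 9.776 × 822.0 × 0.9210 = 828.9
D / 828.9 = 43800 / 828.9 = 52.84
v = 52.84^(1/0.44) = 52.84^2.2727 = 8237 m/s

v ≈ 8.24 km/s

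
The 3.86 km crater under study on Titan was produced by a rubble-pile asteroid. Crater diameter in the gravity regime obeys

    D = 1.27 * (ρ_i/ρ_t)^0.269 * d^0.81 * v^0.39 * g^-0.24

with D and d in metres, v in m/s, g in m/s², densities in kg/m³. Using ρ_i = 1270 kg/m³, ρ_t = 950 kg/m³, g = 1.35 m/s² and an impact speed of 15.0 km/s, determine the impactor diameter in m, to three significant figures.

Rearranging for d: d = [D / (1.27 · (1270/950)^0.269 · 15000^0.39 · 1.35^-0.24)]^(1/0.81).
D = 3860 m.
(1270/950)^0.269 = 1.081
15000^0.39 = 42.53
1.35^-0.24 = 0.9305
Denominator = 1.27 × 1.081 × 42.53 × 0.9305 = 54.33
D / 54.33 = 3860 / 54.33 = 71.05
d = 71.05^(1/0.81) = 71.05^1.2346 = 193.2 m

d ≈ 193 m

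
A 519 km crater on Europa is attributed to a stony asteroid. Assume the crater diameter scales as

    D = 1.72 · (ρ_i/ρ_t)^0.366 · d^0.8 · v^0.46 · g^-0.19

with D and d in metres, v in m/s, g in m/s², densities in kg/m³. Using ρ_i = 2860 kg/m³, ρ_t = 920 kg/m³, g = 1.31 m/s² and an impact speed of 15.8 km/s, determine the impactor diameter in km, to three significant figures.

d ≈ 17.3 km

Rearranging for d: d = [D / (1.72 · (2860/920)^0.366 · 15800^0.46 · 1.31^-0.19)]^(1/0.8).
D = 519000 m.
(2860/920)^0.366 = 1.515
15800^0.46 = 85.39
1.31^-0.19 = 0.9500
Denominator = 1.72 × 1.515 × 85.39 × 0.9500 = 211.4
D / 211.4 = 519000 / 211.4 = 2455
d = 2455^(1/0.8) = 2455^1.25 = 17281 m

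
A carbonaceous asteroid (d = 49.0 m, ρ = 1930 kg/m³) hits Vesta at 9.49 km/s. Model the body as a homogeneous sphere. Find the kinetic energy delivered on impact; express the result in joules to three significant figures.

E ≈ 5.35 × 10^15 J

v = 9490 m/s.
Mass m = (π/6) ρ d³ = (π/6) × 1930 × (49)³ = 1.189 × 10^8 kg
E = ½ m v² = 0.5 × 1.189 × 10^8 × (9490)² = 5.354 × 10^15 J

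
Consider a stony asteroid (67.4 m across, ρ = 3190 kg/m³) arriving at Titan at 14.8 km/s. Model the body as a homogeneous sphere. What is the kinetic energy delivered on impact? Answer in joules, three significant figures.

v = 14800 m/s.
Mass m = (π/6) ρ d³ = (π/6) × 3190 × (67.4)³ = 5.114 × 10^8 kg
E = ½ m v² = 0.5 × 5.114 × 10^8 × (14800)² = 5.601 × 10^16 J

E ≈ 5.60 × 10^16 J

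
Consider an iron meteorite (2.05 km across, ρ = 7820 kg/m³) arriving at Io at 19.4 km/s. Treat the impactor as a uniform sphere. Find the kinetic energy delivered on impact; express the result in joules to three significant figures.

d = 2050 m; v = 19400 m/s.
Mass m = (π/6) ρ d³ = (π/6) × 7820 × (2050)³ = 3.527 × 10^13 kg
E = ½ m v² = 0.5 × 3.527 × 10^13 × (19400)² = 6.637 × 10^21 J

E ≈ 6.64 × 10^21 J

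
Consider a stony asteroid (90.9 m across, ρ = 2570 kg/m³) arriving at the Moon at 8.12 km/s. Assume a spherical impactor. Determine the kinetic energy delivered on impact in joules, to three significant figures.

v = 8120 m/s.
Mass m = (π/6) ρ d³ = (π/6) × 2570 × (90.9)³ = 1.011 × 10^9 kg
E = ½ m v² = 0.5 × 1.011 × 10^9 × (8120)² = 3.333 × 10^16 J

E ≈ 3.33 × 10^16 J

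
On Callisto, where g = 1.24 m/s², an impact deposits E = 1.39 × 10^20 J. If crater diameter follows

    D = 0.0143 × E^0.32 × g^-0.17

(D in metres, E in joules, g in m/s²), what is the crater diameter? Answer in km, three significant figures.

D ≈ 38.5 km

E^0.32 = (1.39 × 10^20)^0.32 = 2.791 × 10^6
g^-0.17 = 1.24^-0.17 = 0.9641
D = 0.0143 × 2.791 × 10^6 × 0.9641 = 38478 m
   = 38.48 km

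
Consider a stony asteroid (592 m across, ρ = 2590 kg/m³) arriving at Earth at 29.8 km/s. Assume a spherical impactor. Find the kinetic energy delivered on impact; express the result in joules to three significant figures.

E ≈ 1.25 × 10^20 J

v = 29800 m/s.
Mass m = (π/6) ρ d³ = (π/6) × 2590 × (592)³ = 2.814 × 10^11 kg
E = ½ m v² = 0.5 × 2.814 × 10^11 × (29800)² = 1.249 × 10^20 J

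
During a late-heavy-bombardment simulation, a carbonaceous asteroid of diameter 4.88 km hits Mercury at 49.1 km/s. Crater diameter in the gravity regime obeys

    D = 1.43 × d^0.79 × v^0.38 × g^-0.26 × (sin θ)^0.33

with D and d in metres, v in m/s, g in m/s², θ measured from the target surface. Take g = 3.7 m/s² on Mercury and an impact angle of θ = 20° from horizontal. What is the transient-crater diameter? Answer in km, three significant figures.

In SI units: d = 4880 m, v = 49100 m/s.
d^0.79 = 4880^0.79 = 820.1
v^0.38 = 49100^0.38 = 60.62
g^-0.26 = 3.7^-0.26 = 0.7117
(sin 20°)^0.33 = 0.3420^0.33 = 0.7018
D = 1.43 × 820.1 × 60.62 × 0.7117 × 0.7018 = 35508 m
   = 35.51 km

D ≈ 35.5 km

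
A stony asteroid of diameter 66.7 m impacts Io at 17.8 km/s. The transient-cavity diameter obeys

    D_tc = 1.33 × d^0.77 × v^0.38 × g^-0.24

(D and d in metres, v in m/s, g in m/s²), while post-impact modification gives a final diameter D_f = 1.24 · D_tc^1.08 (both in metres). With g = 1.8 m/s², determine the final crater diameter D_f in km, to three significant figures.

v = 17800 m/s.
d^0.77 = 66.7^0.77 = 25.38
v^0.38 = 17800^0.38 = 41.22
g^-0.24 = 1.8^-0.24 = 0.8684
D_tc = 1.33 × 25.38 × 41.22 × 0.8684 = 1208 m
D_f = 1.24 × (1208)^1.08 = 2643 m
     = 2.643 km

D_f ≈ 2.64 km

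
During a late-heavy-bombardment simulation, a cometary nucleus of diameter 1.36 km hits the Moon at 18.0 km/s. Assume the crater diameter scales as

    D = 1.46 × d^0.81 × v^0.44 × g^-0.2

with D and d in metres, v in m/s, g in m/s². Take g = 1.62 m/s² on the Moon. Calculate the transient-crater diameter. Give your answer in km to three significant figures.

D ≈ 34.1 km

In SI units: d = 1360 m, v = 18000 m/s.
d^0.81 = 1360^0.81 = 345.3
v^0.44 = 18000^0.44 = 74.53
g^-0.2 = 1.62^-0.2 = 0.9080
D = 1.46 × 345.3 × 74.53 × 0.9080 = 34117 m
   = 34.12 km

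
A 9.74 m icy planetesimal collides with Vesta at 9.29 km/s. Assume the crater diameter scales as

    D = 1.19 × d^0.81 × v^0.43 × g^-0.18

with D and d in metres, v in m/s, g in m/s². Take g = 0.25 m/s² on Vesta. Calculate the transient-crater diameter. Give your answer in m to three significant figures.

In SI units: v = 9290 m/s.
d^0.81 = 9.74^0.81 = 6.320
v^0.43 = 9290^0.43 = 50.84
g^-0.18 = 0.25^-0.18 = 1.283
D = 1.19 × 6.320 × 50.84 × 1.283 = 490.6 m

D ≈ 491 m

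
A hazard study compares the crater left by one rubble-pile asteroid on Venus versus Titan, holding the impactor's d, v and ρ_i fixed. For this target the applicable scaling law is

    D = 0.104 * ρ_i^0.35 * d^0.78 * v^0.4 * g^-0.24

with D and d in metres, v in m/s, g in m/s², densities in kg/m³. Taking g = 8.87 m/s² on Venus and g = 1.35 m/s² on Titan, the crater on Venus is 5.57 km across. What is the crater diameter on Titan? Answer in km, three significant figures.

All impactor-dependent factors cancel in the ratio, leaving D_Titan/D_Venus = (g_Titan/g_Venus)^-0.24.
(1.35/8.87)^-0.24 = 0.1522^-0.24 = 1.571
D_Titan = 1.571 × 5.57 km = 8.75 km

D ≈ 8.75 km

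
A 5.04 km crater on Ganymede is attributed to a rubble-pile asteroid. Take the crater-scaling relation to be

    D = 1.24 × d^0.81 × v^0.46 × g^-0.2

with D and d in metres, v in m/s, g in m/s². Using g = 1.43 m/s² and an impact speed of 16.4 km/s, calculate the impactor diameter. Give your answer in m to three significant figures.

Rearranging for d: d = [D / (1.24 · 16400^0.46 · 1.43^-0.2)]^(1/0.81).
D = 5040 m.
16400^0.46 = 86.86
1.43^-0.2 = 0.9310
Denominator = 1.24 × 86.86 × 0.9310 = 100.3
D / 100.3 = 5040 / 100.3 = 50.25
d = 50.25^(1/0.81) = 50.25^1.2346 = 126.0 m

d ≈ 126 m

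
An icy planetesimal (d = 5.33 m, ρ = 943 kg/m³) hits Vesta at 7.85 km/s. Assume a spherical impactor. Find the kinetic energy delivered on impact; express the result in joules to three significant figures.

v = 7850 m/s.
Mass m = (π/6) ρ d³ = (π/6) × 943 × (5.33)³ = 7.476 × 10^4 kg
E = ½ m v² = 0.5 × 7.476 × 10^4 × (7850)² = 2.303 × 10^12 J

E ≈ 2.30 × 10^12 J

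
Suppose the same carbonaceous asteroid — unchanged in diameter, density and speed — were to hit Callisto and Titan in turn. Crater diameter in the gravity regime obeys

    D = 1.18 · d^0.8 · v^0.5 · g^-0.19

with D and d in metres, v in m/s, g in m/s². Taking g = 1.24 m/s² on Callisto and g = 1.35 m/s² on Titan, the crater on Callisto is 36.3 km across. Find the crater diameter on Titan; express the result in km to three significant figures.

All impactor-dependent factors cancel in the ratio, leaving D_Titan/D_Callisto = (g_Titan/g_Callisto)^-0.19.
(1.35/1.24)^-0.19 = 1.089^-0.19 = 0.9839
D_Titan = 0.9839 × 36.3 km = 35.7 km

D ≈ 35.7 km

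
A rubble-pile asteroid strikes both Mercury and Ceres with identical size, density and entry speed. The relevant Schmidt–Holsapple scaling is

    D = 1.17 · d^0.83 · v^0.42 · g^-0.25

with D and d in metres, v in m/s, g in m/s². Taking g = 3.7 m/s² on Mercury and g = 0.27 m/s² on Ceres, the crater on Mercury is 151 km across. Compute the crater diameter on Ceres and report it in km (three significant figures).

All impactor-dependent factors cancel in the ratio, leaving D_Ceres/D_Mercury = (g_Ceres/g_Mercury)^-0.25.
(0.27/3.7)^-0.25 = 0.07297^-0.25 = 1.924
D_Ceres = 1.924 × 151 km = 291 km

D ≈ 291 km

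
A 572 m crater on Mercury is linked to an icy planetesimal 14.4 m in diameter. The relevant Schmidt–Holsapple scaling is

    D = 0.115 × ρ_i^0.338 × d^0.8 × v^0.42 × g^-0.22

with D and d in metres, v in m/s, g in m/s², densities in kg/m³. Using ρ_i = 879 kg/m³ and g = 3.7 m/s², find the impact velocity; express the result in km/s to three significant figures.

v ≈ 33.4 km/s

Rearranging for v: v = [D / (0.115 · 879^0.338 · 14.4^0.8 · 3.7^-0.22)]^(1/0.42).
879^0.338 = 9.887
14.4^0.8 = 8.447
3.7^-0.22 = 0.7499
Denominator = 0.115 × 9.887 × 8.447 × 0.7499 = 7.202
D / 7.202 = 572 / 7.202 = 79.42
v = 79.42^(1/0.42) = 79.42^2.381 = 33399 m/s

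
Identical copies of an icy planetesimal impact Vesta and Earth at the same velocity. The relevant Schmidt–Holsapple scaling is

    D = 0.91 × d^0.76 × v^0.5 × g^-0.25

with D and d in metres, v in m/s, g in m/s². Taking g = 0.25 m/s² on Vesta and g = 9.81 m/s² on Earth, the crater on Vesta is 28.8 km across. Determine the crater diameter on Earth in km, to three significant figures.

All impactor-dependent factors cancel in the ratio, leaving D_Earth/D_Vesta = (g_Earth/g_Vesta)^-0.25.
(9.81/0.25)^-0.25 = 39.24^-0.25 = 0.3995
D_Earth = 0.3995 × 28.8 km = 11.5 km

D ≈ 11.5 km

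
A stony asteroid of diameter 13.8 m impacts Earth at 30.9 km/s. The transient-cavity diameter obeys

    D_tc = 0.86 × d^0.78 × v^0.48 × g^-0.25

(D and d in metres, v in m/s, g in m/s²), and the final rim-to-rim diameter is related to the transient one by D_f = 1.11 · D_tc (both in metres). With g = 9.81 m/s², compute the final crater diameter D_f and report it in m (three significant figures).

D_f ≈ 597 m

v = 30900 m/s.
d^0.78 = 13.8^0.78 = 7.747
v^0.48 = 30900^0.48 = 142.9
g^-0.25 = 9.81^-0.25 = 0.5650
D_tc = 0.86 × 7.747 × 142.9 × 0.5650 = 537.9 m
D_f = 1.11 × 537.9 = 597.1 m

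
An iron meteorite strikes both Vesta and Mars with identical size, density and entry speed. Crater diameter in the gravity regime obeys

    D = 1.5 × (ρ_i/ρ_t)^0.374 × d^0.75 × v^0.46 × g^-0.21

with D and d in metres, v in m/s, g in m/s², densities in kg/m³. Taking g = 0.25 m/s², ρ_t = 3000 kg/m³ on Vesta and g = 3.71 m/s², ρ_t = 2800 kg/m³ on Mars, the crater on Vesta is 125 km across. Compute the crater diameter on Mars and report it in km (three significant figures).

D ≈ 72.8 km

The impactor-only factors (d, v, ρ_i) cancel in the ratio, leaving D_Mars/D_Vesta = (g_Mars/g_Vesta)^-0.21 · (ρ_t,Vesta/ρ_t,Mars)^0.374.
(3.71/0.25)^-0.21 = 14.84^-0.21 = 0.5675
(3000/2800)^0.374 = 1.071^0.374 = 1.026
Ratio = 0.5675 × 1.026 = 0.5823
D_Mars = 0.5823 × 125 km = 72.8 km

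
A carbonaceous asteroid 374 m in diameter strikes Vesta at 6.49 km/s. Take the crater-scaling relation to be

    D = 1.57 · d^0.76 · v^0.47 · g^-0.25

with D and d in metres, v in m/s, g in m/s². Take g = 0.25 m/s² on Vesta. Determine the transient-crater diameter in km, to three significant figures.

In SI units: v = 6490 m/s.
d^0.76 = 374^0.76 = 90.24
v^0.47 = 6490^0.47 = 61.91
g^-0.25 = 0.25^-0.25 = 1.414
D = 1.57 × 90.24 × 61.91 × 1.414 = 12402 m
   = 12.40 km

D ≈ 12.4 km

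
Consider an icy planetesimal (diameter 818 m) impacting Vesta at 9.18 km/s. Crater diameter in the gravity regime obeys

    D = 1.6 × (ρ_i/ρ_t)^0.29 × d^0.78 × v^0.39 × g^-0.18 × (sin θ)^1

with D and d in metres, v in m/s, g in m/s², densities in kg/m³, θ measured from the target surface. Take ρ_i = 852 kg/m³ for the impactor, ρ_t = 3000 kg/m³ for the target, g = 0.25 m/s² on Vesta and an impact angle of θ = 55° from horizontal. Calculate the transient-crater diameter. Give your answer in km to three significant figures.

D ≈ 7.67 km

In SI units: v = 9180 m/s.
(ρ_i/ρ_t)^0.29 = (852/3000)^0.29 = 0.6942
d^0.78 = 818^0.78 = 187.0
v^0.39 = 9180^0.39 = 35.12
g^-0.18 = 0.25^-0.18 = 1.283
(sin 55°)^1 = 0.8192^1 = 0.8192
D = 1.6 × 0.6942 × 187.0 × 35.12 × 1.283 × 0.8192 = 7667 m
   = 7.667 km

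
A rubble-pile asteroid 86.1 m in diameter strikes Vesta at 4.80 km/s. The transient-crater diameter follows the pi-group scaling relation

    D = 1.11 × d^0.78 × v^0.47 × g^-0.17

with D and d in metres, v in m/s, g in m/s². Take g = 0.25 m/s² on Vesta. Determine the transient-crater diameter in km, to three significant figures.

In SI units: v = 4800 m/s.
d^0.78 = 86.1^0.78 = 32.31
v^0.47 = 4800^0.47 = 53.73
g^-0.17 = 0.25^-0.17 = 1.266
D = 1.11 × 32.31 × 53.73 × 1.266 = 2440 m
   = 2.440 km

D ≈ 2.44 km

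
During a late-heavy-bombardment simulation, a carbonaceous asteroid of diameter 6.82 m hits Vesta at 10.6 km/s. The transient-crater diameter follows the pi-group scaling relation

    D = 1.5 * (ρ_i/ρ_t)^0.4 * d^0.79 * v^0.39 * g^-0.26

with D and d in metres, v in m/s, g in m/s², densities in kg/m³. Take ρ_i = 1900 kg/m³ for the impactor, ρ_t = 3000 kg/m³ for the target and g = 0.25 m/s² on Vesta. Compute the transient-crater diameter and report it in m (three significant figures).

D ≈ 303 m

In SI units: v = 10600 m/s.
(ρ_i/ρ_t)^0.4 = (1900/3000)^0.4 = 0.8330
d^0.79 = 6.82^0.79 = 4.557
v^0.39 = 10600^0.39 = 37.14
g^-0.26 = 0.25^-0.26 = 1.434
D = 1.5 × 0.8330 × 4.557 × 37.14 × 1.434 = 303.3 m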